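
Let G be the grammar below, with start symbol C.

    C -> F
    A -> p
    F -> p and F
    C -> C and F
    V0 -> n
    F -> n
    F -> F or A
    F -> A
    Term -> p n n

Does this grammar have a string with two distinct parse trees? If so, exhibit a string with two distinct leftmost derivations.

Witness: p and n

Derivation 1: C ⇒ F ⇒ p and F ⇒ p and n
Derivation 2: C ⇒ C and F ⇒ F and F ⇒ A and F ⇒ p and F ⇒ p and n

Two distinct leftmost derivations for the same string.

Ambiguous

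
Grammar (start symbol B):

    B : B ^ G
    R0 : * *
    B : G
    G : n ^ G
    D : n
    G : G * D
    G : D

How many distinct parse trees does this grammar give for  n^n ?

Parse trees for n^n:
  [B [B [G [D n]]] ^ [G [D n]]]
  [B [G n ^ [G [D n]]]]

2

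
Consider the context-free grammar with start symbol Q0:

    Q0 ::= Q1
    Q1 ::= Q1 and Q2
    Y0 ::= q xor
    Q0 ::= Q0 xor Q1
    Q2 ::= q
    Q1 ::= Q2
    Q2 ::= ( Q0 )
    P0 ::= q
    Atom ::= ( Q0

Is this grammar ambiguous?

Only Q0, Q1, Q2 are reachable from Q0; ignoring the rest: Q0 → Q0 xor Q1 | Q1  ;  Q1 → Q1 and Q2 | Q2  — a left-associative chain with Q2 at the bottom. Each string factors uniquely by precedence.

Unambiguous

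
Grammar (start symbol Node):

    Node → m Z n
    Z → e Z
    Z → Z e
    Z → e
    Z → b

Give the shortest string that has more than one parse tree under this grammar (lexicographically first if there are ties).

m e e n

length 3: no string has ≥2 trees
length 4: m e e n has 2 parse trees

Two derivations of m e e n:
  Node ⇒ m Z n ⇒ m e Z n ⇒ m e e n
  Node ⇒ m Z n ⇒ m Z e n ⇒ m e e n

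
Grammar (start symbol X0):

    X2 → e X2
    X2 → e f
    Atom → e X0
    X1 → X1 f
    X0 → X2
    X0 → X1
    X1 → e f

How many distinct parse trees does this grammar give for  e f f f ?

1

Parse trees for e f f f:
  [X0 [X1 [X1 [X1 e f] f] f]]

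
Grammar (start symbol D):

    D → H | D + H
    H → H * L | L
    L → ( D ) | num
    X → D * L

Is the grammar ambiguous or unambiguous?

Unambiguous

Only D, H, L are reachable from D; ignoring the rest: The grammar is stratified — D handles '+' (left-recursive), H handles '*', L atoms. Each operator has a fixed associativity and precedence level, so every string has one parse.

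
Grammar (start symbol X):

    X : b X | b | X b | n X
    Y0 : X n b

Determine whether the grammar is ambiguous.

Witness: b b

Derivation 1: X ⇒ b X ⇒ b b
Derivation 2: X ⇒ X b ⇒ b b

Two distinct leftmost derivations for the same string.

Ambiguous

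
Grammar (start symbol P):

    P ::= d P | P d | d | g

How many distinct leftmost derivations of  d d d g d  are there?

Parse trees for d d d g d:
  [P d [P d [P d [P [P g] d]]]]
  [P d [P d [P [P d [P g]] d]]]
  [P d [P [P d [P d [P g]]] d]]
  [P [P d [P d [P d [P g]]]] d]

4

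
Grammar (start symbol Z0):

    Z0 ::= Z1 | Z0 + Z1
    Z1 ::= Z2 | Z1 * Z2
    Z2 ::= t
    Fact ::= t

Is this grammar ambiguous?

Only Z0, Z1, Z2 are reachable from Z0; ignoring the rest: This is a standard precedence ladder (Z0 over Z1 over Z2), with each level left-recursive on its own operator ('+' at Z0, '*' at Z1). That structure is LR(1), hence unambiguous.

Unambiguous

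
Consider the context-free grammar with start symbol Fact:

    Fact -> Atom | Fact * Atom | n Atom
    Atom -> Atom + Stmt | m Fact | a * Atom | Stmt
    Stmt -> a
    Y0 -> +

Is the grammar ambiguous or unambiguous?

Ambiguous

Witness: a * a

Derivation 1: Fact ⇒ Atom ⇒ a * Atom ⇒ a * Stmt ⇒ a * a
Derivation 2: Fact ⇒ Fact * Atom ⇒ Atom * Atom ⇒ Stmt * Atom ⇒ a * Atom ⇒ a * Stmt ⇒ a * a

Two distinct leftmost derivations for the same string.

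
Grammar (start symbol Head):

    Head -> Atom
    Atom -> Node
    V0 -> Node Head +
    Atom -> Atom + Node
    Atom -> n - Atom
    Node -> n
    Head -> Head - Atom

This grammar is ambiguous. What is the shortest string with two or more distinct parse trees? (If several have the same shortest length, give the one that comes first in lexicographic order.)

n - n

length 1: no string has ≥2 trees
length 3: n - n has 2 parse trees

Two derivations of n - n:
  Head ⇒ Atom ⇒ n - Atom ⇒ n - Node ⇒ n - n
  Head ⇒ Head - Atom ⇒ Atom - Atom ⇒ Node - Atom ⇒ n - Atom ⇒ n - Node ⇒ n - n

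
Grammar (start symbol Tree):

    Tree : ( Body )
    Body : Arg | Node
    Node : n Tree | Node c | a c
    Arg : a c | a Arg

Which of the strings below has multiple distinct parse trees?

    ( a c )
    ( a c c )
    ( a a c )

( a c )

( a c ): 2 trees
( a c c ): 1 tree
( a a c ): 1 tree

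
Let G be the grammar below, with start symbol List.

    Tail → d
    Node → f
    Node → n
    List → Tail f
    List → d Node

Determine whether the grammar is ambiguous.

Witness: d f

Derivation 1: List ⇒ Tail f ⇒ d f
Derivation 2: List ⇒ d Node ⇒ d f

Two distinct leftmost derivations for the same string.

Ambiguous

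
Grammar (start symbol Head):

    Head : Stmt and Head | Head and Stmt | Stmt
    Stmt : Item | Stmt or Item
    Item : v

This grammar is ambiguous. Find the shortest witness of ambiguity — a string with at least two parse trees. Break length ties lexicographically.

length 1: no string has ≥2 trees
length 3: v and v has 2 parse trees

Two derivations of v and v:
  Head ⇒ Stmt and Head ⇒ Item and Head ⇒ v and Head ⇒ v and Stmt ⇒ v and Item ⇒ v and v
  Head ⇒ Head and Stmt ⇒ Stmt and Stmt ⇒ Item and Stmt ⇒ v and Stmt ⇒ v and Item ⇒ v and v

v and v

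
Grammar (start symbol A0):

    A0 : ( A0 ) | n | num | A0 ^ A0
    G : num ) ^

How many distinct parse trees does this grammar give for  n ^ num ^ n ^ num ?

5

Parse trees for n ^ num ^ n ^ num:
  [A0 [A0 n] ^ [A0 [A0 num] ^ [A0 [A0 n] ^ [A0 num]]]]
  [A0 [A0 n] ^ [A0 [A0 [A0 num] ^ [A0 n]] ^ [A0 num]]]
  [A0 [A0 [A0 n] ^ [A0 num]] ^ [A0 [A0 n] ^ [A0 num]]]
  [A0 [A0 [A0 n] ^ [A0 [A0 num] ^ [A0 n]]] ^ [A0 num]]
  [A0 [A0 [A0 [A0 n] ^ [A0 num]] ^ [A0 n]] ^ [A0 num]]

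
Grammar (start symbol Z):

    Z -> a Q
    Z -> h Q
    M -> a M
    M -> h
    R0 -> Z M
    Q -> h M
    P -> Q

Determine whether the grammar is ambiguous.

Unambiguous

Only Z, Q, M are reachable from Z; ignoring the rest: Each reachable nonterminal has at most one production per leading terminal, and all productions are right-linear; the derivation is determined token-by-token.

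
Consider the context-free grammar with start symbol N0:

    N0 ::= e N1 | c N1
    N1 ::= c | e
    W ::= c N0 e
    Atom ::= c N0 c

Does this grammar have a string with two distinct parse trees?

Unambiguous

Only N0, N1 are reachable from N0; ignoring the rest: Restricted to the reachable nonterminals, every rule has the form A → t or A → t B, and no two rules for the same A share a first terminal. The grammar encodes a DFA — one run per string.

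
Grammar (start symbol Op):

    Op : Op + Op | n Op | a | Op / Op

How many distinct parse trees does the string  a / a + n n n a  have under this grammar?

2

Parse trees for a / a + n n n a:
  [Op [Op [Op a] / [Op a]] + [Op n [Op n [Op n [Op a]]]]]
  [Op [Op a] / [Op [Op a] + [Op n [Op n [Op n [Op a]]]]]]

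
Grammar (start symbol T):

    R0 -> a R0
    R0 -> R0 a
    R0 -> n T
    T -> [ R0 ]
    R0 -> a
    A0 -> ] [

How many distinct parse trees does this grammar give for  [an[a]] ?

1

Parse trees for [an[a]]:
  [T [ [R0 a [R0 n [T [ [R0 a] ]]]] ]]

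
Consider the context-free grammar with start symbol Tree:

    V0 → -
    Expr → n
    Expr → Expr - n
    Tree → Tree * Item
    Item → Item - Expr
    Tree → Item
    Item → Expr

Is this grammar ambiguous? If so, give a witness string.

Witness: n - n

Derivation 1: Tree ⇒ Item ⇒ Item - Expr ⇒ Expr - Expr ⇒ n - Expr ⇒ n - n
Derivation 2: Tree ⇒ Item ⇒ Expr ⇒ Expr - n ⇒ n - n

Two distinct leftmost derivations for the same string.

Ambiguous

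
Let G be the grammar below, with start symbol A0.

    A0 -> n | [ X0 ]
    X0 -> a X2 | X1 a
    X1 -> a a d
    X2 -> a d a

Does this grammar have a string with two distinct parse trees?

Ambiguous

Witness: [ a a d a ]

Derivation 1: A0 ⇒ [ X0 ] ⇒ [ a X2 ] ⇒ [ a a d a ]
Derivation 2: A0 ⇒ [ X0 ] ⇒ [ X1 a ] ⇒ [ a a d a ]

Two distinct leftmost derivations for the same string.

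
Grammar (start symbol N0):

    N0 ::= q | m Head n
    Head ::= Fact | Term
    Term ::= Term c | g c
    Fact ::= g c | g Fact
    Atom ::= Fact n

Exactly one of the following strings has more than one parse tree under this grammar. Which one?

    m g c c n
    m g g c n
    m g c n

m g c n

m g c c n: 1 tree
m g g c n: 1 tree
m g c n: 2 trees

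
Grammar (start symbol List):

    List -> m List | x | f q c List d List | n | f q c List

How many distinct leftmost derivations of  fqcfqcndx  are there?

Parse trees for fqcfqcndx:
  [List f q c [List f q c [List n]] d [List x]]
  [List f q c [List f q c [List n] d [List x]]]

2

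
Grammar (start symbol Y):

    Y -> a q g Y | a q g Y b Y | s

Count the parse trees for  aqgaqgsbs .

2

Parse trees for aqgaqgsbs:
  [Y a q g [Y a q g [Y s] b [Y s]]]
  [Y a q g [Y a q g [Y s]] b [Y s]]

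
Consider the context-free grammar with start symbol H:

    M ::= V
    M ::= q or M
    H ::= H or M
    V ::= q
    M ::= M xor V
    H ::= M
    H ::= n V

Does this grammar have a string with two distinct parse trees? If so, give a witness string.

Ambiguous

Witness: q or q

Derivation 1: H ⇒ H or M ⇒ M or M ⇒ V or M ⇒ q or M ⇒ q or V ⇒ q or q
Derivation 2: H ⇒ M ⇒ q or M ⇒ q or V ⇒ q or q

Two distinct leftmost derivations for the same string.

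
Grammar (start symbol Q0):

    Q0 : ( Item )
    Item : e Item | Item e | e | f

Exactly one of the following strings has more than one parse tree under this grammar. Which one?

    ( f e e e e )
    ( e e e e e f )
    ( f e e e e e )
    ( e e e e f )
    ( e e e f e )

( f e e e e ): 1 tree
( e e e e e f ): 1 tree
( f e e e e e ): 1 tree
( e e e e f ): 1 tree
( e e e f e ): 4 trees

( e e e f e )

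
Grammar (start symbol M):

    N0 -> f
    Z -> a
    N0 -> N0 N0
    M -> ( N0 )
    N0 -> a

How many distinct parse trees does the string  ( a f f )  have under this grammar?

Parse trees for ( a f f ):
  [M ( [N0 [N0 a] [N0 [N0 f] [N0 f]]] )]
  [M ( [N0 [N0 [N0 a] [N0 f]] [N0 f]] )]

2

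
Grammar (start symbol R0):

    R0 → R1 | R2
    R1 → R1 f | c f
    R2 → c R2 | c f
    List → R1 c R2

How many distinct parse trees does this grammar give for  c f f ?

1

Parse trees for c f f:
  [R0 [R1 [R1 c f] f]]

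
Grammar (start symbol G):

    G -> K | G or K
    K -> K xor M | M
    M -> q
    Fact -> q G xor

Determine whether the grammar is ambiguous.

Only G, K, M are reachable from G; ignoring the rest: The grammar is stratified — G handles 'or' (left-recursive), K handles 'xor', M atoms. Each operator has a fixed associativity and precedence level, so every string has one parse.

Unambiguous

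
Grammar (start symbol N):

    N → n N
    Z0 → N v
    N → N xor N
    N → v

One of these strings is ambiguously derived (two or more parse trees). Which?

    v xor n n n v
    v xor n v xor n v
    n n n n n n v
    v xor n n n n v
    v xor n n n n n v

v xor n n n v: 1 tree
v xor n v xor n v: 3 trees
n n n n n n v: 1 tree
v xor n n n n v: 1 tree
v xor n n n n n v: 1 tree

v xor n v xor n v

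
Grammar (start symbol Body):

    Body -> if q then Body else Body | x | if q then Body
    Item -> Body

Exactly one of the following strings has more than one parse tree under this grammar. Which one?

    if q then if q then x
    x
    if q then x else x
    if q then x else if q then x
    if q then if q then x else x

if q then if q then x else x

if q then if q then x: 1 tree
x: 1 tree
if q then x else x: 1 tree
if q then x else if q then x: 1 tree
if q then if q then x else x: 2 trees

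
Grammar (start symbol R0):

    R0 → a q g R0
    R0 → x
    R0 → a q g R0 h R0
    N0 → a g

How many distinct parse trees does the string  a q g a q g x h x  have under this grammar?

Parse trees for a q g a q g x h x:
  [R0 a q g [R0 a q g [R0 x] h [R0 x]]]
  [R0 a q g [R0 a q g [R0 x]] h [R0 x]]

2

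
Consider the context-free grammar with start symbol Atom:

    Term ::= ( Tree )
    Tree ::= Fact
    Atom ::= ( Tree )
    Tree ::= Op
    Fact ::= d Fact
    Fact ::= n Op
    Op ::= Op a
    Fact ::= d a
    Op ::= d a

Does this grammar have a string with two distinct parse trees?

Ambiguous

Witness: ( d a )

Derivation 1: Atom ⇒ ( Tree ) ⇒ ( Fact ) ⇒ ( d a )
Derivation 2: Atom ⇒ ( Tree ) ⇒ ( Op ) ⇒ ( d a )

Two distinct leftmost derivations for the same string.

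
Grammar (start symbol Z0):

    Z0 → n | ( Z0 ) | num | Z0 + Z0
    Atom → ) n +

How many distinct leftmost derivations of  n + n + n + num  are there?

Parse trees for n + n + n + num:
  [Z0 [Z0 n] + [Z0 [Z0 n] + [Z0 [Z0 n] + [Z0 num]]]]
  [Z0 [Z0 n] + [Z0 [Z0 [Z0 n] + [Z0 n]] + [Z0 num]]]
  [Z0 [Z0 [Z0 n] + [Z0 n]] + [Z0 [Z0 n] + [Z0 num]]]
  [Z0 [Z0 [Z0 n] + [Z0 [Z0 n] + [Z0 n]]] + [Z0 num]]
  [Z0 [Z0 [Z0 [Z0 n] + [Z0 n]] + [Z0 n]] + [Z0 num]]

5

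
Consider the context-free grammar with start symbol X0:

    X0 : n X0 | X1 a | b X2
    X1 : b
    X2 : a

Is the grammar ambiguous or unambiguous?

Witness: b a

Derivation 1: X0 ⇒ X1 a ⇒ b a
Derivation 2: X0 ⇒ b X2 ⇒ b a

Two distinct leftmost derivations for the same string.

Ambiguous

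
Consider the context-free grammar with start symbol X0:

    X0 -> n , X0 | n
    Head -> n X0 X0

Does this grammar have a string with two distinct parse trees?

Unambiguous

(Head is unreachable from X0, so its rules don't affect L(X0).) The reachable grammar is A → atom sep A | atom. Each atom is followed by either the separator (recurse) or end-of-string (stop) — no choice point.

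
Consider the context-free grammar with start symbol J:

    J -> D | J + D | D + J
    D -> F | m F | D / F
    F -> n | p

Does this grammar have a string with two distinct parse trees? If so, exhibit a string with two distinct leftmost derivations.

Ambiguous

Witness: n + n

Derivation 1: J ⇒ J + D ⇒ D + D ⇒ F + D ⇒ n + D ⇒ n + F ⇒ n + n
Derivation 2: J ⇒ D + J ⇒ F + J ⇒ n + J ⇒ n + D ⇒ n + F ⇒ n + n

Two distinct leftmost derivations for the same string.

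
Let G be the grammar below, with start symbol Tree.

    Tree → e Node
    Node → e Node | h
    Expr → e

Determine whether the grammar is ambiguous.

Unambiguous

(Expr is unreachable from Tree, so its rules don't affect L(Tree).) Each reachable nonterminal has at most one production per leading terminal, and all productions are right-linear; the derivation is determined token-by-token.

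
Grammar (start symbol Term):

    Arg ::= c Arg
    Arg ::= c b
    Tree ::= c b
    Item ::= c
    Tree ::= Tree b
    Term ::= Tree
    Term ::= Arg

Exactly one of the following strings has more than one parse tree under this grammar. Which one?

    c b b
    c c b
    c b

c b

c b b: 1 tree
c c b: 1 tree
c b: 2 trees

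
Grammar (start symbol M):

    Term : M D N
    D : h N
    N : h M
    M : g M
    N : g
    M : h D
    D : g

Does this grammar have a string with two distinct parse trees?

Unambiguous

(Term is unreachable from M, so its rules don't affect L(M).) Restricted to the reachable nonterminals, every rule has the form A → t or A → t B, and no two rules for the same A share a first terminal. The grammar encodes a DFA — one run per string.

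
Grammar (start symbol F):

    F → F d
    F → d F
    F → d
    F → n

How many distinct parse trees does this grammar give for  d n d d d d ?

5

Parse trees for d n d d d d:
  [F [F [F [F [F d [F n]] d] d] d] d]
  [F [F [F [F d [F [F n] d]] d] d] d]
  [F [F [F d [F [F [F n] d] d]] d] d]
  [F [F d [F [F [F [F n] d] d] d]] d]
  [F d [F [F [F [F [F n] d] d] d] d]]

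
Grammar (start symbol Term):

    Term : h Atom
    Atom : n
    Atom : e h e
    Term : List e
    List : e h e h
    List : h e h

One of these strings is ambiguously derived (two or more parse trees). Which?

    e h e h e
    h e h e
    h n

h e h e

e h e h e: 1 tree
h e h e: 2 trees
h n: 1 tree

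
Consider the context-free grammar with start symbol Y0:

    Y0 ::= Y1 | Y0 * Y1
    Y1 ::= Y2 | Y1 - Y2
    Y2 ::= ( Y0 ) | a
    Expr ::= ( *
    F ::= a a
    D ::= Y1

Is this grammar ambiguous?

Unambiguous

(Expr, F, D are unreachable from Y0, so their rules don't affect L(Y0).) Y0 → Y0 * Y1 | Y1  ;  Y1 → Y1 - Y2 | Y2  — a left-associative chain with Y2 at the bottom. Each string factors uniquely by precedence.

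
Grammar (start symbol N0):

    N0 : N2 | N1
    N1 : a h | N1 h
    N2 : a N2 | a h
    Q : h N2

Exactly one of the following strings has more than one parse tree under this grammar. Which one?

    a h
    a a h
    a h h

a h

a h: 2 trees
a a h: 1 tree
a h h: 1 tree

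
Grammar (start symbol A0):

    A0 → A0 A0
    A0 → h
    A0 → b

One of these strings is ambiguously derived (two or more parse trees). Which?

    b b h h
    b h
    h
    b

b b h h

b b h h: 5 trees
b h: 1 tree
h: 1 tree
b: 1 tree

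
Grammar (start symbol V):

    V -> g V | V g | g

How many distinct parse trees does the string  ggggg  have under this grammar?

Parse trees for ggggg (showing first 6 of 16):
  [V g [V g [V g [V g [V g]]]]]
  [V g [V g [V g [V [V g] g]]]]
  [V g [V g [V [V g [V g]] g]]]
  [V g [V g [V [V [V g] g] g]]]
  [V g [V [V g [V g [V g]]] g]]
  [V g [V [V g [V [V g] g]] g]]

16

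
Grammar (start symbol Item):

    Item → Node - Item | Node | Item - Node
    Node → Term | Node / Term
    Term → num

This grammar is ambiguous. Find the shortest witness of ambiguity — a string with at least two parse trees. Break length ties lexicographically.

length 1: no string has ≥2 trees
length 3: num - num has 2 parse trees

Two derivations of num - num:
  Item ⇒ Node - Item ⇒ Term - Item ⇒ num - Item ⇒ num - Node ⇒ num - Term ⇒ num - num
  Item ⇒ Item - Node ⇒ Node - Node ⇒ Term - Node ⇒ num - Node ⇒ num - Term ⇒ num - num

num - num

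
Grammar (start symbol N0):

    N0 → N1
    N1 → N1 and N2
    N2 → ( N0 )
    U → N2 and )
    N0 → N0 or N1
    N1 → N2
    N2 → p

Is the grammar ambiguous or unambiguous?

(U is unreachable from N0, so its rules don't affect L(N0).) The grammar is stratified — N0 handles 'or' (left-recursive), N1 handles 'and', N2 atoms. Each operator has a fixed associativity and precedence level, so every string has one parse.

Unambiguous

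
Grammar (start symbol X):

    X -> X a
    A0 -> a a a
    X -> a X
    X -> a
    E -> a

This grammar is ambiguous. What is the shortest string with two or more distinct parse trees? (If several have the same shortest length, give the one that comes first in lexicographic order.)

a a

length 1: no string has ≥2 trees
length 2: a a has 2 parse trees

Two derivations of a a:
  X ⇒ X a ⇒ a a
  X ⇒ a X ⇒ a a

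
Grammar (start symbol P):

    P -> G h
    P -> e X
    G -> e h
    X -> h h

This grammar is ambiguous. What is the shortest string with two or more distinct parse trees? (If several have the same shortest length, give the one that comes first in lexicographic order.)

length 3: e h h has 2 parse trees

Two derivations of e h h:
  P ⇒ G h ⇒ e h h
  P ⇒ e X ⇒ e h h

e h h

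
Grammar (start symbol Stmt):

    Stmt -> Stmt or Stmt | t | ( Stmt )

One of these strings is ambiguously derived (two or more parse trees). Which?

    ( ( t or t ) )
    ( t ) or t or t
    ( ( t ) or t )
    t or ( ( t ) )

( ( t or t ) ): 1 tree
( t ) or t or t: 2 trees
( ( t ) or t ): 1 tree
t or ( ( t ) ): 1 tree

( t ) or t or t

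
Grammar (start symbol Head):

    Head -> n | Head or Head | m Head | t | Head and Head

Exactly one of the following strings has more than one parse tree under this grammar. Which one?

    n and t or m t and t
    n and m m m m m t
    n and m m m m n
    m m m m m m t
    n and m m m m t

n and t or m t and t

n and t or m t and t: 7 trees
n and m m m m m t: 1 tree
n and m m m m n: 1 tree
m m m m m m t: 1 tree
n and m m m m t: 1 tree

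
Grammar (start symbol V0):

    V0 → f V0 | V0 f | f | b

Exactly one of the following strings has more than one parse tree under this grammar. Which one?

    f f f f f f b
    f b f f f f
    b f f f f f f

f b f f f f

f f f f f f b: 1 tree
f b f f f f: 5 trees
b f f f f f f: 1 tree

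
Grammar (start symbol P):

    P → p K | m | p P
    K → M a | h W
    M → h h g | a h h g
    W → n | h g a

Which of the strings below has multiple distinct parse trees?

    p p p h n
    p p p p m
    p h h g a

p h h g a

p p p h n: 1 tree
p p p p m: 1 tree
p h h g a: 2 trees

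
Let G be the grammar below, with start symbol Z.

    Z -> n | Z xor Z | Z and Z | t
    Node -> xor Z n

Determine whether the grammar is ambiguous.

Ambiguous

Witness: n and n and n

Derivation 1: Z ⇒ Z and Z ⇒ n and Z ⇒ n and Z and Z ⇒ n and n and Z ⇒ n and n and n
Derivation 2: Z ⇒ Z and Z ⇒ Z and Z and Z ⇒ n and Z and Z ⇒ n and n and Z ⇒ n and n and n

Two distinct leftmost derivations for the same string.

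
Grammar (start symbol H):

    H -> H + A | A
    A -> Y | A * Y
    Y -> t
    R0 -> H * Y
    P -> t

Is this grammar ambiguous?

(R0, P are unreachable from H, so their rules don't affect L(H).) The grammar is stratified — H handles '+' (left-recursive), A handles '*', Y atoms. Each operator has a fixed associativity and precedence level, so every string has one parse.

Unambiguous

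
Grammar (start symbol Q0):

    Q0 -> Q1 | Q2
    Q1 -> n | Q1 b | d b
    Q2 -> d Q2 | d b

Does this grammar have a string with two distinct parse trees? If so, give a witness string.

Ambiguous

Witness: d b

Derivation 1: Q0 ⇒ Q1 ⇒ d b
Derivation 2: Q0 ⇒ Q2 ⇒ d b

Two distinct leftmost derivations for the same string.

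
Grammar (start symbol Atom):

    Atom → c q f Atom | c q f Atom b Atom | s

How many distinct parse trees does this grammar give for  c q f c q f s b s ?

Parse trees for c q f c q f s b s:
  [Atom c q f [Atom c q f [Atom s] b [Atom s]]]
  [Atom c q f [Atom c q f [Atom s]] b [Atom s]]

2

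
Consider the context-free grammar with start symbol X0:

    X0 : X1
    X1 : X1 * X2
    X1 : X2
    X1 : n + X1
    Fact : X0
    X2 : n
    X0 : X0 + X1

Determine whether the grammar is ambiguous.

Ambiguous

Witness: n + n

Derivation 1: X0 ⇒ X1 ⇒ n + X1 ⇒ n + X2 ⇒ n + n
Derivation 2: X0 ⇒ X0 + X1 ⇒ X1 + X1 ⇒ X2 + X1 ⇒ n + X1 ⇒ n + X2 ⇒ n + n

Two distinct leftmost derivations for the same string.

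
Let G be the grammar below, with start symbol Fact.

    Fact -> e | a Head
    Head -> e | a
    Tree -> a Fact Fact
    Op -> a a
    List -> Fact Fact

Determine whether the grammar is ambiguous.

Unambiguous

Only Fact, Head are reachable from Fact; ignoring the rest: The reachable rules are right-linear with at most one rule per (nonterminal, next-terminal) pair. Each input token forces the next rule, so parsing is deterministic.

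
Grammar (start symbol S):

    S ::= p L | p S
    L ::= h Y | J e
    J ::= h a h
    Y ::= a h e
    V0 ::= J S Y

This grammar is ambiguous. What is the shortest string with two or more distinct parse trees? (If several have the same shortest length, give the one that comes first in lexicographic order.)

p h a h e

length 5: p h a h e has 2 parse trees

Two derivations of p h a h e:
  S ⇒ p L ⇒ p h Y ⇒ p h a h e
  S ⇒ p L ⇒ p J e ⇒ p h a h e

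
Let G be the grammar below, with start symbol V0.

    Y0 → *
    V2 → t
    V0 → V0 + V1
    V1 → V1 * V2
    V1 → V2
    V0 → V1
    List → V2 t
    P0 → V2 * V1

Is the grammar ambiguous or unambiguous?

Only V0, V1, V2 are reachable from V0; ignoring the rest: V0 → V0 + V1 | V1  ;  V1 → V1 * V2 | V2  — a left-associative chain with V2 at the bottom. Each string factors uniquely by precedence.

Unambiguous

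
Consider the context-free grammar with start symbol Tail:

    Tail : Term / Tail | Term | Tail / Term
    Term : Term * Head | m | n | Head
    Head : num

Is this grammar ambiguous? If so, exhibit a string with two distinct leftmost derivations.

Ambiguous

Witness: m / m

Derivation 1: Tail ⇒ Term / Tail ⇒ m / Tail ⇒ m / Term ⇒ m / m
Derivation 2: Tail ⇒ Tail / Term ⇒ Term / Term ⇒ m / Term ⇒ m / m

Two distinct leftmost derivations for the same string.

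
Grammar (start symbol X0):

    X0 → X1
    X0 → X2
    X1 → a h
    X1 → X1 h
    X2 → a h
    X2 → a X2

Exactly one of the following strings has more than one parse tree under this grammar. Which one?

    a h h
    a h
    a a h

a h

a h h: 1 tree
a h: 2 trees
a a h: 1 tree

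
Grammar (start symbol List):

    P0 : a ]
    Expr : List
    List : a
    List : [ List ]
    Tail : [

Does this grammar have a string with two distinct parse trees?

Only List is reachable from List; ignoring the rest: Each string is a nest of matched brackets around a single atom. An opening bracket forces the recursive rule; an atom forces the base rule.

Unambiguous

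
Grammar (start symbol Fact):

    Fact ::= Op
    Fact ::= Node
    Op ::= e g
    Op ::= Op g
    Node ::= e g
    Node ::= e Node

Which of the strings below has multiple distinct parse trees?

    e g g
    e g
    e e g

e g

e g g: 1 tree
e g: 2 trees
e e g: 1 tree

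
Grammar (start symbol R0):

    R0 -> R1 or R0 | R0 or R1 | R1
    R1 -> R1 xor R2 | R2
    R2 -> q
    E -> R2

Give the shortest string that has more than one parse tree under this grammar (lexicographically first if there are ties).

q or q

length 1: no string has ≥2 trees
length 3: q or q has 2 parse trees

Two derivations of q or q:
  R0 ⇒ R1 or R0 ⇒ R2 or R0 ⇒ q or R0 ⇒ q or R1 ⇒ q or R2 ⇒ q or q
  R0 ⇒ R0 or R1 ⇒ R1 or R1 ⇒ R2 or R1 ⇒ q or R1 ⇒ q or R2 ⇒ q or q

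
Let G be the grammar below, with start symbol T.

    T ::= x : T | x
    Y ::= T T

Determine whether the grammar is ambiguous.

Unambiguous

(Y is unreachable from T, so its rules don't affect L(T).) Right-recursive list with a separator: after each atom, whether the separator follows determines the rule. One parse per string.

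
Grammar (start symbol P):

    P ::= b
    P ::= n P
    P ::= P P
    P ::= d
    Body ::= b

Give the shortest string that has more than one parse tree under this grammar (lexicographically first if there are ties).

length 1: no string has ≥2 trees
length 2: no string has ≥2 trees
length 3: b b b has 2 parse trees

Two derivations of b b b:
  P ⇒ P P ⇒ b P ⇒ b P P ⇒ b b P ⇒ b b b
  P ⇒ P P ⇒ P P P ⇒ b P P ⇒ b b P ⇒ b b b

b b b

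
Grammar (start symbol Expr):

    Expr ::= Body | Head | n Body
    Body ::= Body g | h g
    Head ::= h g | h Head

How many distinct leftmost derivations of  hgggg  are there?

1

Parse trees for hgggg:
  [Expr [Body [Body [Body [Body h g] g] g] g]]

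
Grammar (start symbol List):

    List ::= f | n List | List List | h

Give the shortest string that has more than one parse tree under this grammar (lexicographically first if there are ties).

f f f

length 1: no string has ≥2 trees
length 2: no string has ≥2 trees
length 3: f f f has 2 parse trees

Two derivations of f f f:
  List ⇒ List List ⇒ f List ⇒ f List List ⇒ f f List ⇒ f f f
  List ⇒ List List ⇒ List List List ⇒ f List List ⇒ f f List ⇒ f f f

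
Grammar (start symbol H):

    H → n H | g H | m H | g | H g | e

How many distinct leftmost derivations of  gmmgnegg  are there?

Parse trees for gmmgnegg (showing first 6 of 21):
  [H g [H m [H m [H g [H n [H [H [H e] g] g]]]]]]
  [H g [H m [H m [H g [H [H n [H [H e] g]] g]]]]]
  [H g [H m [H m [H g [H [H [H n [H e]] g] g]]]]]
  [H g [H m [H m [H [H g [H n [H [H e] g]]] g]]]]
  [H g [H m [H m [H [H g [H [H n [H e]] g]] g]]]]
  [H g [H m [H m [H [H [H g [H n [H e]]] g] g]]]]

21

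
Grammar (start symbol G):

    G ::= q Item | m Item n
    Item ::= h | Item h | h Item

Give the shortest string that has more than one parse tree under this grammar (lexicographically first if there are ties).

q h h

length 2: no string has ≥2 trees
length 3: q h h has 2 parse trees

Two derivations of q h h:
  G ⇒ q Item ⇒ q Item h ⇒ q h h
  G ⇒ q Item ⇒ q h Item ⇒ q h h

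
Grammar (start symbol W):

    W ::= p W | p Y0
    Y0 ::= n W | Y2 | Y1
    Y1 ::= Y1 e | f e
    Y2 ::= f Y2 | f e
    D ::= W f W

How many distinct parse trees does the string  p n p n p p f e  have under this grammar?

Parse trees for p n p n p p f e:
  [W p [Y0 n [W p [Y0 n [W p [W p [Y0 [Y2 f e]]]]]]]]
  [W p [Y0 n [W p [Y0 n [W p [W p [Y0 [Y1 f e]]]]]]]]

2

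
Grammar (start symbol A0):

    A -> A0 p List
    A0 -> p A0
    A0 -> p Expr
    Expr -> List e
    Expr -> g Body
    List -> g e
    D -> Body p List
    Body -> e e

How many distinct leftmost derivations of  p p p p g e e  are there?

Parse trees for p p p p g e e:
  [A0 p [A0 p [A0 p [A0 p [Expr [List g e] e]]]]]
  [A0 p [A0 p [A0 p [A0 p [Expr g [Body e e]]]]]]

2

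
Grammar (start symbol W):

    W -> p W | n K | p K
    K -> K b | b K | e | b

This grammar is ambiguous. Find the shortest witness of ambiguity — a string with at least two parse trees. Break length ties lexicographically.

n b b

length 2: no string has ≥2 trees
length 3: n b b has 2 parse trees

Two derivations of n b b:
  W ⇒ n K ⇒ n K b ⇒ n b b
  W ⇒ n K ⇒ n b K ⇒ n b b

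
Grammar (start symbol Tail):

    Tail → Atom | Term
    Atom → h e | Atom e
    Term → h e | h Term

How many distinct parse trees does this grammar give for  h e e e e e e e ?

Parse trees for h e e e e e e e:
  [Tail [Atom [Atom [Atom [Atom [Atom [Atom [Atom h e] e] e] e] e] e] e]]

1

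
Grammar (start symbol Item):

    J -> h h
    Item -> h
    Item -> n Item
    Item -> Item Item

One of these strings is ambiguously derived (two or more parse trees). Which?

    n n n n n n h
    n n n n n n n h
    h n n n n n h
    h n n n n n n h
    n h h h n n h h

n n n n n n h: 1 tree
n n n n n n n h: 1 tree
h n n n n n h: 1 tree
h n n n n n n h: 1 tree
n h h h n n h h: 70 trees

n h h h n n h h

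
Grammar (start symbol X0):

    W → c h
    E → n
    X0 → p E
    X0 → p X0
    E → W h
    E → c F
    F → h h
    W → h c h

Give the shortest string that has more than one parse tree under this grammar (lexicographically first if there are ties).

p c h h

length 2: no string has ≥2 trees
length 3: no string has ≥2 trees
length 4: p c h h has 2 parse trees

Two derivations of p c h h:
  X0 ⇒ p E ⇒ p W h ⇒ p c h h
  X0 ⇒ p E ⇒ p c F ⇒ p c h h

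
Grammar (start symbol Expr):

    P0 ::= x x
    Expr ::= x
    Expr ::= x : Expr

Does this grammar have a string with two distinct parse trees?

(P0 is unreachable from Expr, so its rules don't affect L(Expr).) Right-recursive list with a separator: after each atom, whether the separator follows determines the rule. One parse per string.

Unambiguous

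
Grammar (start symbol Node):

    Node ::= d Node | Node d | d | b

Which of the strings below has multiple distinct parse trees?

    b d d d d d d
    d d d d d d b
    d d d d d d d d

b d d d d d d: 1 tree
d d d d d d b: 1 tree
d d d d d d d d: 128 trees

d d d d d d d d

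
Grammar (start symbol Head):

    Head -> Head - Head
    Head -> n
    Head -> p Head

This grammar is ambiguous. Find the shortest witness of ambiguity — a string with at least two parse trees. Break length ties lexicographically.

p n - n

length 1: no string has ≥2 trees
length 2: no string has ≥2 trees
length 3: no string has ≥2 trees
length 4: p n - n has 2 parse trees

Two derivations of p n - n:
  Head ⇒ Head - Head ⇒ p Head - Head ⇒ p n - Head ⇒ p n - n
  Head ⇒ p Head ⇒ p Head - Head ⇒ p n - Head ⇒ p n - n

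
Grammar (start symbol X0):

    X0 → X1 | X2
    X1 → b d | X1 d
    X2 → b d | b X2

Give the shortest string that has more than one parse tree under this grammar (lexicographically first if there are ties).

length 2: b d has 2 parse trees

Two derivations of b d:
  X0 ⇒ X1 ⇒ b d
  X0 ⇒ X2 ⇒ b d

b d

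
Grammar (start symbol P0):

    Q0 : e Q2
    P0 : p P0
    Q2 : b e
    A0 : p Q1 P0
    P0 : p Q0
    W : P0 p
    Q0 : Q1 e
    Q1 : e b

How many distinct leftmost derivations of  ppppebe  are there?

Parse trees for ppppebe:
  [P0 p [P0 p [P0 p [P0 p [Q0 e [Q2 b e]]]]]]
  [P0 p [P0 p [P0 p [P0 p [Q0 [Q1 e b] e]]]]]

2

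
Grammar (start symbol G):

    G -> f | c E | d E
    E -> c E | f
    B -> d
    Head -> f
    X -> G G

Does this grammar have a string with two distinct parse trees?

(B, Head, X are unreachable from G, so their rules don't affect L(G).) Restricted to the reachable nonterminals, every rule has the form A → t or A → t B, and no two rules for the same A share a first terminal. The grammar encodes a DFA — one run per string.

Unambiguous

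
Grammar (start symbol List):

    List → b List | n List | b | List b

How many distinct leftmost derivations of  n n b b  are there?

Parse trees for n n b b:
  [List n [List n [List b [List b]]]]
  [List n [List n [List [List b] b]]]
  [List n [List [List n [List b]] b]]
  [List [List n [List n [List b]]] b]

4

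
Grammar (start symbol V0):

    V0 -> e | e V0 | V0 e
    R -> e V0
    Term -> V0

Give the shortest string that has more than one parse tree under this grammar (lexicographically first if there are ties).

length 1: no string has ≥2 trees
length 2: e e has 2 parse trees

Two derivations of e e:
  V0 ⇒ e V0 ⇒ e e
  V0 ⇒ V0 e ⇒ e e

e e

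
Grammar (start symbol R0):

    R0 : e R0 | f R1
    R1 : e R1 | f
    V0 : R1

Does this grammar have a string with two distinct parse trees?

Only R0, R1 are reachable from R0; ignoring the rest: Each reachable nonterminal has at most one production per leading terminal, and all productions are right-linear; the derivation is determined token-by-token.

Unambiguous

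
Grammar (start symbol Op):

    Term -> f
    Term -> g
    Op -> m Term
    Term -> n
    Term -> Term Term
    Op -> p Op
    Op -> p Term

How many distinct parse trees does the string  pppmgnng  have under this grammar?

5

Parse trees for pppmgnng:
  [Op p [Op p [Op p [Op m [Term [Term g] [Term [Term n] [Term [Term n] [Term g]]]]]]]]
  [Op p [Op p [Op p [Op m [Term [Term g] [Term [Term [Term n] [Term n]] [Term g]]]]]]]
  [Op p [Op p [Op p [Op m [Term [Term [Term g] [Term n]] [Term [Term n] [Term g]]]]]]]
  [Op p [Op p [Op p [Op m [Term [Term [Term g] [Term [Term n] [Term n]]] [Term g]]]]]]
  [Op p [Op p [Op p [Op m [Term [Term [Term [Term g] [Term n]] [Term n]] [Term g]]]]]]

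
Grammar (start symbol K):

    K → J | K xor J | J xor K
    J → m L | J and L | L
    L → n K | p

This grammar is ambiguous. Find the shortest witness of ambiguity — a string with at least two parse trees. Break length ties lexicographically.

length 1: no string has ≥2 trees
length 2: no string has ≥2 trees
length 3: p xor p has 2 parse trees

Two derivations of p xor p:
  K ⇒ K xor J ⇒ J xor J ⇒ L xor J ⇒ p xor J ⇒ p xor L ⇒ p xor p
  K ⇒ J xor K ⇒ L xor K ⇒ p xor K ⇒ p xor J ⇒ p xor L ⇒ p xor p

p xor p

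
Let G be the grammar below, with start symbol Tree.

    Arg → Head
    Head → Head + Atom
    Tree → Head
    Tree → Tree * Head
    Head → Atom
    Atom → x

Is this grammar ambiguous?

Only Tree, Head, Atom are reachable from Tree; ignoring the rest: This is a standard precedence ladder (Tree over Head over Atom), with each level left-recursive on its own operator ('*' at Tree, '+' at Head). That structure is LR(1), hence unambiguous.

Unambiguous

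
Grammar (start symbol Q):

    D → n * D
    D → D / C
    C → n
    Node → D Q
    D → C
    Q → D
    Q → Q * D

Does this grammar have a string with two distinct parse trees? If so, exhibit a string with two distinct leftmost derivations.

Witness: n * n

Derivation 1: Q ⇒ D ⇒ n * D ⇒ n * C ⇒ n * n
Derivation 2: Q ⇒ Q * D ⇒ D * D ⇒ C * D ⇒ n * D ⇒ n * C ⇒ n * n

Two distinct leftmost derivations for the same string.

Ambiguous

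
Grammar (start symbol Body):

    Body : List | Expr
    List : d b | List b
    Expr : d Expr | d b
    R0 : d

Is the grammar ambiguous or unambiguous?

Witness: d b

Derivation 1: Body ⇒ List ⇒ d b
Derivation 2: Body ⇒ Expr ⇒ d b

Two distinct leftmost derivations for the same string.

Ambiguous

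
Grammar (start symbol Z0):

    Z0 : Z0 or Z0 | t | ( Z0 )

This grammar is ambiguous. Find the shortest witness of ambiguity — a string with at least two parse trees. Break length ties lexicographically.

t or t or t

length 1: no string has ≥2 trees
length 3: no string has ≥2 trees
length 5: t or t or t has 2 parse trees

Two derivations of t or t or t:
  Z0 ⇒ Z0 or Z0 ⇒ Z0 or Z0 or Z0 ⇒ t or Z0 or Z0 ⇒ t or t or Z0 ⇒ t or t or t
  Z0 ⇒ Z0 or Z0 ⇒ t or Z0 ⇒ t or Z0 or Z0 ⇒ t or t or Z0 ⇒ t or t or t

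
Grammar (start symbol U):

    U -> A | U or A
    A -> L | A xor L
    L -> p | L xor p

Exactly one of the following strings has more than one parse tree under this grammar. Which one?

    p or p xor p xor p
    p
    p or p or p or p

p or p xor p xor p: 4 trees
p: 1 tree
p or p or p or p: 1 tree

p or p xor p xor p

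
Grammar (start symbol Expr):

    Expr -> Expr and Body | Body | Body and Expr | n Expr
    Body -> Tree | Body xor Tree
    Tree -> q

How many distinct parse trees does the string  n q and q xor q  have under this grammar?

Parse trees for n q and q xor q:
  [Expr [Expr n [Expr [Body [Tree q]]]] and [Body [Body [Tree q]] xor [Tree q]]]
  [Expr n [Expr [Expr [Body [Tree q]]] and [Body [Body [Tree q]] xor [Tree q]]]]
  [Expr n [Expr [Body [Tree q]] and [Expr [Body [Body [Tree q]] xor [Tree q]]]]]

3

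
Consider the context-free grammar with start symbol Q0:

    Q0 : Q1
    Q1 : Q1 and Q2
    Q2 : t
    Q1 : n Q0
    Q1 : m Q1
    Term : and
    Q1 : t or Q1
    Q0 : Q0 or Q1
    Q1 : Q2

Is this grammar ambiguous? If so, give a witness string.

Witness: t or t

Derivation 1: Q0 ⇒ Q1 ⇒ t or Q1 ⇒ t or Q2 ⇒ t or t
Derivation 2: Q0 ⇒ Q0 or Q1 ⇒ Q1 or Q1 ⇒ Q2 or Q1 ⇒ t or Q1 ⇒ t or Q2 ⇒ t or t

Two distinct leftmost derivations for the same string.

Ambiguous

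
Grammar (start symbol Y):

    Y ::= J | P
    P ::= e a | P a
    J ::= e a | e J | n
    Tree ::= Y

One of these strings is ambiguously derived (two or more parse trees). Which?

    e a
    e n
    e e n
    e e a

e a

e a: 2 trees
e n: 1 tree
e e n: 1 tree
e e a: 1 tree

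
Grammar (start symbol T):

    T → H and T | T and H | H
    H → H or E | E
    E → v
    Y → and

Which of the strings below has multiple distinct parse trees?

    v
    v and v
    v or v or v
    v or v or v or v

v and v

v: 1 tree
v and v: 2 trees
v or v or v: 1 tree
v or v or v or v: 1 tree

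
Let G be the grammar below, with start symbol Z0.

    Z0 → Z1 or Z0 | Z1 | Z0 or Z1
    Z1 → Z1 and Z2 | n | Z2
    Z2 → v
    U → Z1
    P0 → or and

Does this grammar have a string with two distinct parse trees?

Witness: n or n

Derivation 1: Z0 ⇒ Z1 or Z0 ⇒ n or Z0 ⇒ n or Z1 ⇒ n or n
Derivation 2: Z0 ⇒ Z0 or Z1 ⇒ Z1 or Z1 ⇒ n or Z1 ⇒ n or n

Two distinct leftmost derivations for the same string.

Ambiguous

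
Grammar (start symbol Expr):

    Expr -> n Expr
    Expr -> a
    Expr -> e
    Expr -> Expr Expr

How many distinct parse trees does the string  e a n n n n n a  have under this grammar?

Parse trees for e a n n n n n a:
  [Expr [Expr e] [Expr [Expr a] [Expr n [Expr n [Expr n [Expr n [Expr n [Expr a]]]]]]]]
  [Expr [Expr [Expr e] [Expr a]] [Expr n [Expr n [Expr n [Expr n [Expr n [Expr a]]]]]]]

2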